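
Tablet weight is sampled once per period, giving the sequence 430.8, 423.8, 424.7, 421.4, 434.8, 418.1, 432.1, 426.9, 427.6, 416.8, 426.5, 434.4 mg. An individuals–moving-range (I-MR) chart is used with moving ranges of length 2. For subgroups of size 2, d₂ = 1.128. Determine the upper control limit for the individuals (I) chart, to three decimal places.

X̄ = (430.8 + 423.8 + 424.7 + 421.4 + 434.8 + 418.1 + 432.1 + 426.9 + 427.6 + 416.8 + 426.5 + 434.4) / 12 = 426.4917
Moving ranges: 7.0, 0.9, 3.3, 13.4, 16.7, 14.0, 5.2, 0.7, 10.8, 9.7, 7.9; M̄R̄ = 89.6000 / 11 = 8.1455
UCL = X̄ + 3·M̄R̄/d₂ = 426.4917 + 3 × 8.1455 / 1.128 = 448.1551

448.155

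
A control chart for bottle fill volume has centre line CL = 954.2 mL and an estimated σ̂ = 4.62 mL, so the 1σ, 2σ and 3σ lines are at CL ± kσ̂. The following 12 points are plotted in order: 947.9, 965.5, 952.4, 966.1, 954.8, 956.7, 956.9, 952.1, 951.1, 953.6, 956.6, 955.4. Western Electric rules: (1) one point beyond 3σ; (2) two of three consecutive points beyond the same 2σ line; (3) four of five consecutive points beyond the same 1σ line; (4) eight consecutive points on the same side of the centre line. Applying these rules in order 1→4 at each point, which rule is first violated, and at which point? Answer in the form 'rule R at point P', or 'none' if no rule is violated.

rule 2 at point 4

Zone of each point (C = within 1σ̂, B = 1σ̂–2σ̂, A = 2σ̂–3σ̂, * = beyond 3σ̂; sign = side of CL): 1:-B, 2:+A, 3:-C, 4:+A, 5:+C, 6:+C, 7:+C, 8:-C, 9:-C, 10:-C, 11:+C, 12:+C
Rule 2 (two of three consecutive points beyond the same 2σ limit) is satisfied at point 4.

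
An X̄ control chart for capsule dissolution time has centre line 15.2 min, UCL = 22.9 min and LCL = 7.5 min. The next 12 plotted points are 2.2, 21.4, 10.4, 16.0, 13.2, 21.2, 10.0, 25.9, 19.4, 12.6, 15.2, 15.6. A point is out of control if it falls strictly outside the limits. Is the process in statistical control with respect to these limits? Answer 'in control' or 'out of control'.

Compare each point to [7.5, 22.9]: sample 1 = 2.2 < LCL; sample 8 = 25.9 > UCL.

out of control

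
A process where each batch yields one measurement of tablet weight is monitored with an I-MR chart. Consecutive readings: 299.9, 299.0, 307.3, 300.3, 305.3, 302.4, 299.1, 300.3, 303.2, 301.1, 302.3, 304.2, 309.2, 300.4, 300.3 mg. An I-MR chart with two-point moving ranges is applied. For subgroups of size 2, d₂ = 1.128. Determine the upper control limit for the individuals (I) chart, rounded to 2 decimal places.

X̄ = (299.9 + 299.0 + 307.3 + 300.3 + 305.3 + 302.4 + 299.1 + 300.3 + 303.2 + 301.1 + 302.3 + 304.2 + 309.2 + 300.4 + 300.3) / 15 = 302.2867
Moving ranges: 0.9, 8.3, 7.0, 5.0, 2.9, 3.3, 1.2, 2.9, 2.1, 1.2, 1.9, 5.0, 8.8, 0.1; M̄R̄ = 50.6000 / 14 = 3.6143
UCL = X̄ + 3·M̄R̄/d₂ = 302.2867 + 3 × 3.6143 / 1.128 = 311.8991

311.90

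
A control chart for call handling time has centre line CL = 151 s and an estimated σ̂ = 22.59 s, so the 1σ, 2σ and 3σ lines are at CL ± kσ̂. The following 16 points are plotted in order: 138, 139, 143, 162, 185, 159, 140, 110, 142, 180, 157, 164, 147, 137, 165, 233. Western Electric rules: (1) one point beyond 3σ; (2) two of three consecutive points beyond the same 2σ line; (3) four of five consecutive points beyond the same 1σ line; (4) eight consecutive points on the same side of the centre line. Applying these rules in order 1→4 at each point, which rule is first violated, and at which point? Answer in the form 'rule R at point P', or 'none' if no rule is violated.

rule 1 at point 16

Zone of each point (C = within 1σ̂, B = 1σ̂–2σ̂, A = 2σ̂–3σ̂, * = beyond 3σ̂; sign = side of CL): 1:-C, 2:-C, 3:-C, 4:+C, 5:+B, 6:+C, 7:-C, 8:-B, 9:-C, 10:+B, 11:+C, 12:+C, 13:-C, 14:-C, 15:+C, 16:+*
Rule 1 (one point beyond the 3σ limits) is satisfied at point 16.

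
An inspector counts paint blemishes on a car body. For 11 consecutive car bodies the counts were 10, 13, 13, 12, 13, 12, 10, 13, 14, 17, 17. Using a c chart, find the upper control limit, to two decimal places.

23.95

c̄ = (10 + 13 + 13 + 12 + 13 + 12 + 10 + 13 + 14 + 17 + 17) / 11 = 144 / 11 = 13.0909
UCL = c̄ + 3√c̄ = 13.0909 + 3 × √13.0909 = 13.0909 + 3 × 3.6181 = 23.9453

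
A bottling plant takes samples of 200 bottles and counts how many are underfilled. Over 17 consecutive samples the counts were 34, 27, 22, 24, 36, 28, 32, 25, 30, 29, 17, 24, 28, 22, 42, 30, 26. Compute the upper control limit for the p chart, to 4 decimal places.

0.2136

p̄ = Σdᵢ / (k·n) = 476 / (17 × 200) = 0.14000
UCL = p̄ + 3·√(p̄(1−p̄)/n) = 0.14000 + 3 × √(0.14000×0.86000/200) = 0.14000 + 3 × 0.02454 = 0.21361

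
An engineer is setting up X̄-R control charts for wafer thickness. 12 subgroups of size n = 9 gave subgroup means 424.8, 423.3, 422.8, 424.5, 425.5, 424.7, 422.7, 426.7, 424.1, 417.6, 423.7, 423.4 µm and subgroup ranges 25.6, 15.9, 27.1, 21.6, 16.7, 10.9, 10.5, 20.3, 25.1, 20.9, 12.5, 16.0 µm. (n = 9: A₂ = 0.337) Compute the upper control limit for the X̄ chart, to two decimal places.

X̄̄ = (424.8 + 423.3 + 422.8 + 424.5 + 425.5 + 424.7 + 422.7 + 426.7 + 424.1 + 417.6 + 423.7 + 423.4) / 12 = 5083.8000 / 12 = 423.6500
R̄ = (25.6 + 15.9 + 27.1 + 21.6 + 16.7 + 10.9 + 10.5 + 20.3 + 25.1 + 20.9 + 12.5 + 16.0) / 12 = 223.1000 / 12 = 18.5917
UCL = X̄̄ + A₂·R̄ = 423.6500 + 0.337 × 18.5917 = 429.9154

429.92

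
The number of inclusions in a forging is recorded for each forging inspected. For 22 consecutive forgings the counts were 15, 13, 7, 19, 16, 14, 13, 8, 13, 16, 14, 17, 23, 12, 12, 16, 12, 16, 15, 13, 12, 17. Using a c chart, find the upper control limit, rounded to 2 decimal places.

c̄ = (15 + 13 + 7 + 19 + 16 + 14 + 13 + 8 + 13 + 16 + 14 + 17 + 23 + 12 + 12 + 16 + 12 + 16 + 15 + 13 + 12 + 17) / 22 = 313 / 22 = 14.2273
UCL = c̄ + 3√c̄ = 14.2273 + 3 × √14.2273 = 14.2273 + 3 × 3.7719 = 25.5430

25.54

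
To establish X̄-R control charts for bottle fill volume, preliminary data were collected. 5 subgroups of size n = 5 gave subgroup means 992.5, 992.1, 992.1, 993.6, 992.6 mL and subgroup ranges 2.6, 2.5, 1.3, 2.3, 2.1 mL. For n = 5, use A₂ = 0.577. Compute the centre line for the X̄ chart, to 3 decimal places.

X̄̄ = (992.5 + 992.1 + 992.1 + 993.6 + 992.6) / 5 = 4962.9000 / 5 = 992.5800
CL = X̄̄ = 992.5800

992.580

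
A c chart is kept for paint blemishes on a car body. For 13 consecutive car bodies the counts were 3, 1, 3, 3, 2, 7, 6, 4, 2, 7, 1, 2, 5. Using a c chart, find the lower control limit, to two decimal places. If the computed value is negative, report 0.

c̄ = (3 + 1 + 3 + 3 + 2 + 7 + 6 + 4 + 2 + 7 + 1 + 2 + 5) / 13 = 46 / 13 = 3.5385
LCL = c̄ − 3√c̄ = 3.5385 − 3 × 1.8811 = -2.1048 → 0 (cannot be negative)

0.00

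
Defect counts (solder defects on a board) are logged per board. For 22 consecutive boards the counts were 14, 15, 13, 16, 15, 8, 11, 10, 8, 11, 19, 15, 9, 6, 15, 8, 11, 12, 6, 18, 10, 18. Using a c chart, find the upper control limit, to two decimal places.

c̄ = (14 + 15 + 13 + 16 + 15 + 8 + 11 + 10 + 8 + 11 + 19 + 15 + 9 + 6 + 15 + 8 + 11 + 12 + 6 + 18 + 10 + 18) / 22 = 268 / 22 = 12.1818
UCL = c̄ + 3√c̄ = 12.1818 + 3 × √12.1818 = 12.1818 + 3 × 3.4902 = 22.6526

22.65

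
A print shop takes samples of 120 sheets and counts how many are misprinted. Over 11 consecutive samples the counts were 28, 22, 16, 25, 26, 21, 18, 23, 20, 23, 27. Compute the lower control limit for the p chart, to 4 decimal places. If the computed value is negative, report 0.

0.0815

p̄ = Σdᵢ / (k·n) = 249 / (11 × 120) = 0.18864
LCL = p̄ − 3·√(p̄(1−p̄)/n) = 0.18864 − 3 × 0.03571 = 0.08150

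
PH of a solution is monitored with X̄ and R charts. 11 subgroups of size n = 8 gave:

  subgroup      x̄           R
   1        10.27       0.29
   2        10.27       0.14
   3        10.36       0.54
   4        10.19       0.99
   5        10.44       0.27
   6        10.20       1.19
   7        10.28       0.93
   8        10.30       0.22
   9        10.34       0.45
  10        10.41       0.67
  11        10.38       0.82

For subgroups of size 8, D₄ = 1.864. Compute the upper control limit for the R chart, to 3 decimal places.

1.103

R̄ = (0.29 + 0.14 + 0.54 + 0.99 + 0.27 + 1.19 + 0.93 + 0.22 + 0.45 + 0.67 + 0.82) / 11 = 6.5100 / 11 = 0.5918
UCL_R = D₄·R̄ = 1.864 × 0.5918 = 1.1031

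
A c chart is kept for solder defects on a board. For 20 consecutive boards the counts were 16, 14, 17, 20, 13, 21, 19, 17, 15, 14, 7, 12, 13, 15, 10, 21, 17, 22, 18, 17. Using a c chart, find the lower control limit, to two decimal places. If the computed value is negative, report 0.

3.94

c̄ = (16 + 14 + 17 + 20 + 13 + 21 + 19 + 17 + 15 + 14 + 7 + 12 + 13 + 15 + 10 + 21 + 17 + 22 + 18 + 17) / 20 = 318 / 20 = 15.9000
LCL = c̄ − 3√c̄ = 15.9000 − 3 × 3.9875 = 3.9376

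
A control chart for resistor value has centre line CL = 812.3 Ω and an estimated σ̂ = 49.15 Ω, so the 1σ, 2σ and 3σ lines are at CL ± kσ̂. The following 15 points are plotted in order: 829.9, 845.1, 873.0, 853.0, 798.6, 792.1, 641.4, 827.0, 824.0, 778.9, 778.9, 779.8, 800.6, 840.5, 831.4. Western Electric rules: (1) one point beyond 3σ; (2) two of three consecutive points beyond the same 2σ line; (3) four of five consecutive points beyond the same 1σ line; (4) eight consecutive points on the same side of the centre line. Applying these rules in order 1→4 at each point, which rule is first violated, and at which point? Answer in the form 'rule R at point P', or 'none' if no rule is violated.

Zone of each point (C = within 1σ̂, B = 1σ̂–2σ̂, A = 2σ̂–3σ̂, * = beyond 3σ̂; sign = side of CL): 1:+C, 2:+C, 3:+B, 4:+C, 5:-C, 6:-C, 7:-*, 8:+C, 9:+C, 10:-C, 11:-C, 12:-C, 13:-C, 14:+C, 15:+C
Rule 1 (one point beyond the 3σ limits) is satisfied at point 7.

rule 1 at point 7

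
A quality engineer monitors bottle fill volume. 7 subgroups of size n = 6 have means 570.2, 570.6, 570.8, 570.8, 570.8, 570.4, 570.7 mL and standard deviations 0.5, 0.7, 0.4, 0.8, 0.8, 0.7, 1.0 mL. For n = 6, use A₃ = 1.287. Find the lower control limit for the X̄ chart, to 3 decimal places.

569.713

X̄̄ = (570.2 + 570.6 + 570.8 + 570.8 + 570.8 + 570.4 + 570.7) / 7 = 570.6143
s̄ = (0.5 + 0.7 + 0.4 + 0.8 + 0.8 + 0.7 + 1.0) / 7 = 0.7000
LCL = X̄̄ − A₃·s̄ = 570.6143 − 1.287 × 0.7000 = 569.7134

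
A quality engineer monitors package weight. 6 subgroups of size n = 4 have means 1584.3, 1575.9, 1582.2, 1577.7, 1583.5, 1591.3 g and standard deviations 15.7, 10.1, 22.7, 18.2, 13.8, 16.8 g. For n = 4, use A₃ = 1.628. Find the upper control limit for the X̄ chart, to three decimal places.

1608.884

X̄̄ = (1584.3 + 1575.9 + 1582.2 + 1577.7 + 1583.5 + 1591.3) / 6 = 1582.4833
s̄ = (15.7 + 10.1 + 22.7 + 18.2 + 13.8 + 16.8) / 6 = 16.2167
UCL = X̄̄ + A₃·s̄ = 1582.4833 + 1.628 × 16.2167 = 1608.8841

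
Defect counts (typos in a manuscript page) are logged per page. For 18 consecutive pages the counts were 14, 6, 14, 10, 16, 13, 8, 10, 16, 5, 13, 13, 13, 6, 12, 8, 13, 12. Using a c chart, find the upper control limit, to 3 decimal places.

21.272

c̄ = (14 + 6 + 14 + 10 + 16 + 13 + 8 + 10 + 16 + 5 + 13 + 13 + 13 + 6 + 12 + 8 + 13 + 12) / 18 = 202 / 18 = 11.2222
UCL = c̄ + 3√c̄ = 11.2222 + 3 × √11.2222 = 11.2222 + 3 × 3.3500 = 21.2721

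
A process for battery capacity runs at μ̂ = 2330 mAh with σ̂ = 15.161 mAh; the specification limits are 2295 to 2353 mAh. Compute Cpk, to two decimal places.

0.51

Cpu = (USL − μ̂) / (3σ̂) = (2353 − 2330) / (3 × 15.161) = 0.5057; Cpl = (μ̂ − LSL) / (3σ̂) = (2330 − 2295) / (3 × 15.161) = 0.7695; Cpk = min(Cpu, Cpl) = 0.5057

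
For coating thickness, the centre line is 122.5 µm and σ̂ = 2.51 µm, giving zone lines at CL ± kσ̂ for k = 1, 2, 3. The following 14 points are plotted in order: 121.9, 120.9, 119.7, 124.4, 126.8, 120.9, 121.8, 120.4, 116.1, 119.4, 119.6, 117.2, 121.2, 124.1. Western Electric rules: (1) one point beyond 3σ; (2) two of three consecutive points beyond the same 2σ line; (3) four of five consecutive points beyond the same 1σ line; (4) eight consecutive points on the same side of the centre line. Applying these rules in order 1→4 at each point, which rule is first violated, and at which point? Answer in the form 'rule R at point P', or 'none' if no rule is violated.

rule 3 at point 12

Zone of each point (C = within 1σ̂, B = 1σ̂–2σ̂, A = 2σ̂–3σ̂, * = beyond 3σ̂; sign = side of CL): 1:-C, 2:-C, 3:-B, 4:+C, 5:+B, 6:-C, 7:-C, 8:-C, 9:-A, 10:-B, 11:-B, 12:-A, 13:-C, 14:+C
Rule 3 (four of five consecutive points beyond the same 1σ limit) is satisfied at point 12.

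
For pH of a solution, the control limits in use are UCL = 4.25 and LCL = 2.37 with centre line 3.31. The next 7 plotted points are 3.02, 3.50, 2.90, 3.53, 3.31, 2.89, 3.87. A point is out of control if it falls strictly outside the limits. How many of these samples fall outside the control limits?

0

All 7 points lie within [2.37, 4.25].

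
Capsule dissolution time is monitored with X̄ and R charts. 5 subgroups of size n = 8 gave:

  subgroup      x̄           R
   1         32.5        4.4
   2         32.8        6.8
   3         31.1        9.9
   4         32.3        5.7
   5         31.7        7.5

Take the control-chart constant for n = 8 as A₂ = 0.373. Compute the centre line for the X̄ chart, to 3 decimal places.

32.080

X̄̄ = (32.5 + 32.8 + 31.1 + 32.3 + 31.7) / 5 = 160.4000 / 5 = 32.0800
CL = X̄̄ = 32.0800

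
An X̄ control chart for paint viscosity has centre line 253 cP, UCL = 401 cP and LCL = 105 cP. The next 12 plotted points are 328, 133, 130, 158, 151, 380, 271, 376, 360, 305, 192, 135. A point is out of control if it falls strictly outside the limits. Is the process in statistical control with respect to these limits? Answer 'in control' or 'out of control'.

in control

All 12 points lie within [105, 401].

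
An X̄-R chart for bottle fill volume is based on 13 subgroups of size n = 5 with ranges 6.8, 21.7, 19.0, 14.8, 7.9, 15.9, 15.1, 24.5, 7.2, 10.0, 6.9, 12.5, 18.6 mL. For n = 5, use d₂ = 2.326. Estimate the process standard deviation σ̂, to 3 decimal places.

R̄ = (6.8 + 21.7 + 19.0 + 14.8 + 7.9 + 15.9 + 15.1 + 24.5 + 7.2 + 10.0 + 6.9 + 12.5 + 18.6) / 13 = 13.9154
σ̂ = R̄ / d₂ = 13.9154 / 2.326 = 5.9825

5.983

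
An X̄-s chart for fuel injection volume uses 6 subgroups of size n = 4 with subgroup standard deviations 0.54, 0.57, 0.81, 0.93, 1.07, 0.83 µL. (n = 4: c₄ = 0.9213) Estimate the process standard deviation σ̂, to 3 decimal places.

0.859

s̄ = (0.54 + 0.57 + 0.81 + 0.93 + 1.07 + 0.83) / 6 = 0.7917
σ̂ = s̄ / c₄ = 0.7917 / 0.9213 = 0.8593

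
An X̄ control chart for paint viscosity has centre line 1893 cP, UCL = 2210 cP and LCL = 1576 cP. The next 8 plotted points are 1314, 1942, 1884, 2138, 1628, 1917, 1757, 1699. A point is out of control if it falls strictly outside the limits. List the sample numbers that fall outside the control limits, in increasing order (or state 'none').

Compare each point to [1576, 2210]: sample 1 = 1314 < LCL.

1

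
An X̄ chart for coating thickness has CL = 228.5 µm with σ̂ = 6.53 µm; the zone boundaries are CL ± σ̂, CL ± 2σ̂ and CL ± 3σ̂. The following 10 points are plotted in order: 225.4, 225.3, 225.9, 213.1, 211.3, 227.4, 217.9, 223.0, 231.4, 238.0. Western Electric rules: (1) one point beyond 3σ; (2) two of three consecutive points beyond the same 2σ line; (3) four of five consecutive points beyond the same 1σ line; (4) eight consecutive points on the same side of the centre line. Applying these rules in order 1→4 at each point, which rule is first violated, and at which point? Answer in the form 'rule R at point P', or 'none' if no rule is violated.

rule 2 at point 5

Zone of each point (C = within 1σ̂, B = 1σ̂–2σ̂, A = 2σ̂–3σ̂, * = beyond 3σ̂; sign = side of CL): 1:-C, 2:-C, 3:-C, 4:-A, 5:-A, 6:-C, 7:-B, 8:-C, 9:+C, 10:+B
Rule 2 (two of three consecutive points beyond the same 2σ limit) is satisfied at point 5.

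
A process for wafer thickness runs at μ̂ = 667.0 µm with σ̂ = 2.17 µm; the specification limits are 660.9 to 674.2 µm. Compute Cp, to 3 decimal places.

Cp = (USL − LSL) / (6σ̂) = (674.2 − 660.9) / (6 × 2.17) = 13.3000 / 13.0200 = 1.0215

1.022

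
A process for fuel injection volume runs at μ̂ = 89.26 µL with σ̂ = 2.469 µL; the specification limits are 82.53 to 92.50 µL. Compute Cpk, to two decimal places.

0.44

Cpu = (USL − μ̂) / (3σ̂) = (92.50 − 89.26) / (3 × 2.469) = 0.4374; Cpl = (μ̂ − LSL) / (3σ̂) = (89.26 − 82.53) / (3 × 2.469) = 0.9086; Cpk = min(Cpu, Cpl) = 0.4374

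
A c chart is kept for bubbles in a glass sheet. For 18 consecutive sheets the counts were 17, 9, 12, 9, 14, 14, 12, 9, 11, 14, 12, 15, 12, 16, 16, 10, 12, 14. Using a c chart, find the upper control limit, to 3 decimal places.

c̄ = (17 + 9 + 12 + 9 + 14 + 14 + 12 + 9 + 11 + 14 + 12 + 15 + 12 + 16 + 16 + 10 + 12 + 14) / 18 = 228 / 18 = 12.6667
UCL = c̄ + 3√c̄ = 12.6667 + 3 × √12.6667 = 12.6667 + 3 × 3.5590 = 23.3437

23.344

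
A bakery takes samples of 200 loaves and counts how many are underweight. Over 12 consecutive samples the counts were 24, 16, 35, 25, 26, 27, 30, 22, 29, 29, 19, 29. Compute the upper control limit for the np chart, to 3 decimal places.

p̄ = Σdᵢ / (k·n) = 311 / (12 × 200) = 0.12958
UCL = np̄ + 3·√(np̄(1−p̄)) = 25.9167 + 3 × √(25.9167×0.87042) = 25.9167 + 3 × 4.7496 = 40.1653

40.165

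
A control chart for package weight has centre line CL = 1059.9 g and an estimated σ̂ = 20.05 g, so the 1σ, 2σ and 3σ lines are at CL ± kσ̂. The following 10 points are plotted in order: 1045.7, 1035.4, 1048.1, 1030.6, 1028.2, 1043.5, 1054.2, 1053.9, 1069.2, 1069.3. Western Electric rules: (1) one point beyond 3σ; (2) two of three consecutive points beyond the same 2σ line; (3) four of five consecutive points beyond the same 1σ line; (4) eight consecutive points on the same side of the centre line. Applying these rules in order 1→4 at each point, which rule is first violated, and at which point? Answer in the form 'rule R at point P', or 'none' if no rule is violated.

Zone of each point (C = within 1σ̂, B = 1σ̂–2σ̂, A = 2σ̂–3σ̂, * = beyond 3σ̂; sign = side of CL): 1:-C, 2:-B, 3:-C, 4:-B, 5:-B, 6:-C, 7:-C, 8:-C, 9:+C, 10:+C
Rule 4 (eight consecutive points on the same side of the centre line) is satisfied at point 8.

rule 4 at point 8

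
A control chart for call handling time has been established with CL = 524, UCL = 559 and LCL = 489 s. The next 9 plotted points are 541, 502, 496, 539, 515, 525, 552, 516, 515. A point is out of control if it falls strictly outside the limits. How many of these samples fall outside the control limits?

All 9 points lie within [489, 559].

0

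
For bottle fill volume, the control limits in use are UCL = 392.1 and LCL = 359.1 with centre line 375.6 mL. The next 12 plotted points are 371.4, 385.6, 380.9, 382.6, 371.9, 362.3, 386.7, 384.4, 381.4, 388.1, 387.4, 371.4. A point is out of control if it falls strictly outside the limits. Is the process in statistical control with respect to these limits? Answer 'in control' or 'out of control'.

in control

All 12 points lie within [359.1, 392.1].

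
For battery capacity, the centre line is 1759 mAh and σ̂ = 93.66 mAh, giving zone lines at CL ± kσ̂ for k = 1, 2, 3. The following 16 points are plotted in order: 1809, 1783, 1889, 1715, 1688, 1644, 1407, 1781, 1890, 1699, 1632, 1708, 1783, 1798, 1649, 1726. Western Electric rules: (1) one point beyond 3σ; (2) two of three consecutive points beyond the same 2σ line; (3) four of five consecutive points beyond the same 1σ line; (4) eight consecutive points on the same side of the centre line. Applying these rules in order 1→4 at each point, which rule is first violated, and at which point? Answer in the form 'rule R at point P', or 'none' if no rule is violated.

Zone of each point (C = within 1σ̂, B = 1σ̂–2σ̂, A = 2σ̂–3σ̂, * = beyond 3σ̂; sign = side of CL): 1:+C, 2:+C, 3:+B, 4:-C, 5:-C, 6:-B, 7:-*, 8:+C, 9:+B, 10:-C, 11:-B, 12:-C, 13:+C, 14:+C, 15:-B, 16:-C
Rule 1 (one point beyond the 3σ limits) is satisfied at point 7.

rule 1 at point 7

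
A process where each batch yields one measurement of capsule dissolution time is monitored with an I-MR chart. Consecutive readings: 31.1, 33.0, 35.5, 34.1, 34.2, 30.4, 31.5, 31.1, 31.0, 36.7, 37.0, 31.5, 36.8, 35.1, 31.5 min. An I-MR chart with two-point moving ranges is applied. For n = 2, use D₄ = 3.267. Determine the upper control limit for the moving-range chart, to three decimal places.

7.794

Moving ranges: 1.9, 2.5, 1.4, 0.1, 3.8, 1.1, 0.4, 0.1, 5.7, 0.3, 5.5, 5.3, 1.7, 3.6; M̄R̄ = 33.4000 / 14 = 2.3857
UCL_MR = D₄·M̄R̄ = 3.267 × 2.3857 = 7.7941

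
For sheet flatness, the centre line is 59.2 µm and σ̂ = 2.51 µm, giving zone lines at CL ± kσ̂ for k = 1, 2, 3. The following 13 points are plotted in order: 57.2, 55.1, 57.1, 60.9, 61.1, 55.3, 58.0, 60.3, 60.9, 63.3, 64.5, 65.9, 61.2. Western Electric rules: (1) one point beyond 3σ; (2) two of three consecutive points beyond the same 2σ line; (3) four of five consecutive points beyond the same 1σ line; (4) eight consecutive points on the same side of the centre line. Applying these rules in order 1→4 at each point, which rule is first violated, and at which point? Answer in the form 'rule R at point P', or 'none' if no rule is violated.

Zone of each point (C = within 1σ̂, B = 1σ̂–2σ̂, A = 2σ̂–3σ̂, * = beyond 3σ̂; sign = side of CL): 1:-C, 2:-B, 3:-C, 4:+C, 5:+C, 6:-B, 7:-C, 8:+C, 9:+C, 10:+B, 11:+A, 12:+A, 13:+C
Rule 2 (two of three consecutive points beyond the same 2σ limit) is satisfied at point 12.

rule 2 at point 12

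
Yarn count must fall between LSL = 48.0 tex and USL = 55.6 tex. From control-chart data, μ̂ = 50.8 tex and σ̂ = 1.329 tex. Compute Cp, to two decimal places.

0.95

Cp = (USL − LSL) / (6σ̂) = (55.6 − 48.0) / (6 × 1.329) = 7.6000 / 7.9740 = 0.9531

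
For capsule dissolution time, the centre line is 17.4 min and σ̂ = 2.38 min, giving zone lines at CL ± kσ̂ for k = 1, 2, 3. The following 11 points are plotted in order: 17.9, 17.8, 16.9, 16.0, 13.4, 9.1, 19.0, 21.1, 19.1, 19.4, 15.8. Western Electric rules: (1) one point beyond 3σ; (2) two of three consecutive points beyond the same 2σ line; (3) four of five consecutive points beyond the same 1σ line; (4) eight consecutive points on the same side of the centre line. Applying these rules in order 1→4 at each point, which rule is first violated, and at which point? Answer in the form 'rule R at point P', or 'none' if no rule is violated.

rule 1 at point 6

Zone of each point (C = within 1σ̂, B = 1σ̂–2σ̂, A = 2σ̂–3σ̂, * = beyond 3σ̂; sign = side of CL): 1:+C, 2:+C, 3:-C, 4:-C, 5:-B, 6:-*, 7:+C, 8:+B, 9:+C, 10:+C, 11:-C
Rule 1 (one point beyond the 3σ limits) is satisfied at point 6.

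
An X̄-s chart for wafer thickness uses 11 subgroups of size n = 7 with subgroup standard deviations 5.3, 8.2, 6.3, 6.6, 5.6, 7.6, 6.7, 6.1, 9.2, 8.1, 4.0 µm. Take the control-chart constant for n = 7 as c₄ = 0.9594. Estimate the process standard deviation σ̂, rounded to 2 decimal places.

6.98

s̄ = (5.3 + 8.2 + 6.3 + 6.6 + 5.6 + 7.6 + 6.7 + 6.1 + 9.2 + 8.1 + 4.0) / 11 = 6.7000
σ̂ = s̄ / c₄ = 6.7000 / 0.9594 = 6.9835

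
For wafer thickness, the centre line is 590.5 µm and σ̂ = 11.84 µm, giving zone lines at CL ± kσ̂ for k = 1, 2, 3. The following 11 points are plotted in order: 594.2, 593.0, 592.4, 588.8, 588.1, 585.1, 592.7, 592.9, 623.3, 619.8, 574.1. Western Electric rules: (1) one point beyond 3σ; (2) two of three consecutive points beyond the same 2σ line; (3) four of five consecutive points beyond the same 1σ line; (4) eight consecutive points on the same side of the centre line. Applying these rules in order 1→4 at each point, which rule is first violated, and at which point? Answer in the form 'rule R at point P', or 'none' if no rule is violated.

Zone of each point (C = within 1σ̂, B = 1σ̂–2σ̂, A = 2σ̂–3σ̂, * = beyond 3σ̂; sign = side of CL): 1:+C, 2:+C, 3:+C, 4:-C, 5:-C, 6:-C, 7:+C, 8:+C, 9:+A, 10:+A, 11:-B
Rule 2 (two of three consecutive points beyond the same 2σ limit) is satisfied at point 10.

rule 2 at point 10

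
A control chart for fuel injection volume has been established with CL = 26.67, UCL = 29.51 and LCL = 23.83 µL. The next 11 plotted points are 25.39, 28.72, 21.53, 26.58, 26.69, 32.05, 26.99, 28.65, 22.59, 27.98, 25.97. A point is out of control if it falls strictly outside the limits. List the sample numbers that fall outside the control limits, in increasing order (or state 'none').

Compare each point to [23.83, 29.51]: sample 3 = 21.53 < LCL; sample 6 = 32.05 > UCL; sample 9 = 22.59 < LCL.

3, 6, 9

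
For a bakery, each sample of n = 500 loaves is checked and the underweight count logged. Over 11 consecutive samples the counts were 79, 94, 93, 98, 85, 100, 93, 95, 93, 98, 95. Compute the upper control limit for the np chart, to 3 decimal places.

119.102

p̄ = Σdᵢ / (k·n) = 1023 / (11 × 500) = 0.18600
UCL = np̄ + 3·√(np̄(1−p̄)) = 93.0000 + 3 × √(93.0000×0.81400) = 93.0000 + 3 × 8.7007 = 119.1021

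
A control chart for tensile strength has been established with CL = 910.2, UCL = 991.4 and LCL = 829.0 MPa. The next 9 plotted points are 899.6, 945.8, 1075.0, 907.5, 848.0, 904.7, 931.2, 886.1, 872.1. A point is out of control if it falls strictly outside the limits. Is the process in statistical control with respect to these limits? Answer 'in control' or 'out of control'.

out of control

Compare each point to [829.0, 991.4]: sample 3 = 1075.0 > UCL.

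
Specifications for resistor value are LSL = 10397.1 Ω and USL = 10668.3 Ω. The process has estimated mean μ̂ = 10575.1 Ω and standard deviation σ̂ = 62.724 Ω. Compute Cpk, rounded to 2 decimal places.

Cpu = (USL − μ̂) / (3σ̂) = (10668.3 − 10575.1) / (3 × 62.724) = 0.4953; Cpl = (μ̂ − LSL) / (3σ̂) = (10575.1 − 10397.1) / (3 × 62.724) = 0.9459; Cpk = min(Cpu, Cpl) = 0.4953

0.50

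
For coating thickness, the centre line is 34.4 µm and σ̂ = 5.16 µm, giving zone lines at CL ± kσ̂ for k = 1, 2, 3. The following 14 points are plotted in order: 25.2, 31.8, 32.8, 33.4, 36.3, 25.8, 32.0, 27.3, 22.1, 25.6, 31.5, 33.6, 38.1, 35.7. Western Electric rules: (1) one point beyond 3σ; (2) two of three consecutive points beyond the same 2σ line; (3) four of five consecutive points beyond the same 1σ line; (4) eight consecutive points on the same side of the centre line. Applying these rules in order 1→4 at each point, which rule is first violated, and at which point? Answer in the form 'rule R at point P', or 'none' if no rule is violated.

rule 3 at point 10

Zone of each point (C = within 1σ̂, B = 1σ̂–2σ̂, A = 2σ̂–3σ̂, * = beyond 3σ̂; sign = side of CL): 1:-B, 2:-C, 3:-C, 4:-C, 5:+C, 6:-B, 7:-C, 8:-B, 9:-A, 10:-B, 11:-C, 12:-C, 13:+C, 14:+C
Rule 3 (four of five consecutive points beyond the same 1σ limit) is satisfied at point 10.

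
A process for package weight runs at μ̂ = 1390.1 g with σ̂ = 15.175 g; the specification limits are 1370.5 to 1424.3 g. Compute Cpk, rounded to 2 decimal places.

0.43

Cpu = (USL − μ̂) / (3σ̂) = (1424.3 − 1390.1) / (3 × 15.175) = 0.7512; Cpl = (μ̂ − LSL) / (3σ̂) = (1390.1 − 1370.5) / (3 × 15.175) = 0.4305; Cpk = min(Cpu, Cpl) = 0.4305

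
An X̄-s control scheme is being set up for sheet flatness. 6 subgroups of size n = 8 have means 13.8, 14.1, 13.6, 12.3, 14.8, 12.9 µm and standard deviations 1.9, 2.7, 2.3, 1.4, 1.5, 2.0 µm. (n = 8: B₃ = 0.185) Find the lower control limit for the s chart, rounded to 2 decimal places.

s̄ = (1.9 + 2.7 + 2.3 + 1.4 + 1.5 + 2.0) / 6 = 1.9667
LCL_s = B₃·s̄ = 0.185 × 1.9667 = 0.3638

0.36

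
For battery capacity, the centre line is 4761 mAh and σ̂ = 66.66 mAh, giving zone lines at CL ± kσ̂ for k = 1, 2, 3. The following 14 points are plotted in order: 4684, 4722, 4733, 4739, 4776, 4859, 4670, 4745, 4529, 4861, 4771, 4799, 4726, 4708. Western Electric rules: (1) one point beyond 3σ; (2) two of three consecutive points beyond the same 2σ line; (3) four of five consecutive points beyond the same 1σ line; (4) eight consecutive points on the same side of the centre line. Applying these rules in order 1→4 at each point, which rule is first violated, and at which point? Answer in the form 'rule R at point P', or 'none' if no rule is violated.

rule 1 at point 9

Zone of each point (C = within 1σ̂, B = 1σ̂–2σ̂, A = 2σ̂–3σ̂, * = beyond 3σ̂; sign = side of CL): 1:-B, 2:-C, 3:-C, 4:-C, 5:+C, 6:+B, 7:-B, 8:-C, 9:-*, 10:+B, 11:+C, 12:+C, 13:-C, 14:-C
Rule 1 (one point beyond the 3σ limits) is satisfied at point 9.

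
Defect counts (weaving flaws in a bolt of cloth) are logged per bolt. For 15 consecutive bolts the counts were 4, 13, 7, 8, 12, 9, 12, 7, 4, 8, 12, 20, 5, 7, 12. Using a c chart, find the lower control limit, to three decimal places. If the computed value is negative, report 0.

0.168

c̄ = (4 + 13 + 7 + 8 + 12 + 9 + 12 + 7 + 4 + 8 + 12 + 20 + 5 + 7 + 12) / 15 = 140 / 15 = 9.3333
LCL = c̄ − 3√c̄ = 9.3333 − 3 × 3.0551 = 0.1682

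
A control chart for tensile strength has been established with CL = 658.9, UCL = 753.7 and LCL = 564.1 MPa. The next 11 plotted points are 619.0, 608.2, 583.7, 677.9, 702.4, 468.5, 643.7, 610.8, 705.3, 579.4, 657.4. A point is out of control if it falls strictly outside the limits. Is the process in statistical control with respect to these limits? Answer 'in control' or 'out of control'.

Compare each point to [564.1, 753.7]: sample 6 = 468.5 < LCL.

out of control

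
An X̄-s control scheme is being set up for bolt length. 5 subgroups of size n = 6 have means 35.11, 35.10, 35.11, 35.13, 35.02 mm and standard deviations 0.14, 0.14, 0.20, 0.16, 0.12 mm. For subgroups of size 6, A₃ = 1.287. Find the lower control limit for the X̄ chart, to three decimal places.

X̄̄ = (35.11 + 35.10 + 35.11 + 35.13 + 35.02) / 5 = 35.0940
s̄ = (0.14 + 0.14 + 0.20 + 0.16 + 0.12) / 5 = 0.1520
LCL = X̄̄ − A₃·s̄ = 35.0940 − 1.287 × 0.1520 = 34.8984

34.898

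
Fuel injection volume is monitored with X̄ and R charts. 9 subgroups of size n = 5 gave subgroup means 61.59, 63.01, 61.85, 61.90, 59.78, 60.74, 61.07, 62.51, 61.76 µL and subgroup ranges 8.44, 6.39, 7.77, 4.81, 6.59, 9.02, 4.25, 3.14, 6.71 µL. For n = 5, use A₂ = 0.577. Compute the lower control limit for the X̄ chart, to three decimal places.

57.917

X̄̄ = (61.59 + 63.01 + 61.85 + 61.90 + 59.78 + 60.74 + 61.07 + 62.51 + 61.76) / 9 = 554.2100 / 9 = 61.5789
R̄ = (8.44 + 6.39 + 7.77 + 4.81 + 6.59 + 9.02 + 4.25 + 3.14 + 6.71) / 9 = 57.1200 / 9 = 6.3467
LCL = X̄̄ − A₂·R̄ = 61.5789 − 0.577 × 6.3467 = 57.9169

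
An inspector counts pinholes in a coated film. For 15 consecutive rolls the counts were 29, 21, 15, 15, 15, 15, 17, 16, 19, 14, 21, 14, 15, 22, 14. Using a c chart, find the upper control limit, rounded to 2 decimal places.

c̄ = (29 + 21 + 15 + 15 + 15 + 15 + 17 + 16 + 19 + 14 + 21 + 14 + 15 + 22 + 14) / 15 = 262 / 15 = 17.4667
UCL = c̄ + 3√c̄ = 17.4667 + 3 × √17.4667 = 17.4667 + 3 × 4.1793 = 30.0046

30.00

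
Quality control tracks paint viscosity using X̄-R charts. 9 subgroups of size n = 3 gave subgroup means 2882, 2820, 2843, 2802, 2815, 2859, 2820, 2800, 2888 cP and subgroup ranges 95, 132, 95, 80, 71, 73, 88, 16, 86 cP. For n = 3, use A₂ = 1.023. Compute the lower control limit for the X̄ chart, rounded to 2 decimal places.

2752.90

X̄̄ = (2882 + 2820 + 2843 + 2802 + 2815 + 2859 + 2820 + 2800 + 2888) / 9 = 25529.0000 / 9 = 2836.5556
R̄ = (95 + 132 + 95 + 80 + 71 + 73 + 88 + 16 + 86) / 9 = 736.0000 / 9 = 81.7778
LCL = X̄̄ − A₂·R̄ = 2836.5556 − 1.023 × 81.7778 = 2752.8969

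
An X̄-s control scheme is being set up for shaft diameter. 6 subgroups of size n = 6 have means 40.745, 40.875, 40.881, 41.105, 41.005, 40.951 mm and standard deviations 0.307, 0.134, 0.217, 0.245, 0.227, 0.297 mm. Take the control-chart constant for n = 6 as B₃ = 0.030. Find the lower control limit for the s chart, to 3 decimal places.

s̄ = (0.307 + 0.134 + 0.217 + 0.245 + 0.227 + 0.297) / 6 = 0.2378
LCL_s = B₃·s̄ = 0.030 × 0.2378 = 0.0071

0.007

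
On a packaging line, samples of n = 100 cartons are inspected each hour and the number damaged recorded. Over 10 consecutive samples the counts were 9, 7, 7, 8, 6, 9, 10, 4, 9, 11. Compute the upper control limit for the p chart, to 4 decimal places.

0.1614

p̄ = Σdᵢ / (k·n) = 80 / (10 × 100) = 0.08000
UCL = p̄ + 3·√(p̄(1−p̄)/n) = 0.08000 + 3 × √(0.08000×0.92000/100) = 0.08000 + 3 × 0.02713 = 0.16139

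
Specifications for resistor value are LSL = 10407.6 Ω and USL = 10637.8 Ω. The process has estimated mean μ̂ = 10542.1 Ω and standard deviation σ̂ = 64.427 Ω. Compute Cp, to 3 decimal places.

Cp = (USL − LSL) / (6σ̂) = (10637.8 − 10407.6) / (6 × 64.427) = 230.2000 / 386.5620 = 0.5955

0.596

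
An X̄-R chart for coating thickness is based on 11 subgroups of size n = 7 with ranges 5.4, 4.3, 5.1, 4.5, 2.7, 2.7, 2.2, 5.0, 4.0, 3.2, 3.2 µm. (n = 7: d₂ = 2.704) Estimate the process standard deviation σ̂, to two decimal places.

1.42

R̄ = (5.4 + 4.3 + 5.1 + 4.5 + 2.7 + 2.7 + 2.2 + 5.0 + 4.0 + 3.2 + 3.2) / 11 = 3.8455
σ̂ = R̄ / d₂ = 3.8455 / 2.704 = 1.4221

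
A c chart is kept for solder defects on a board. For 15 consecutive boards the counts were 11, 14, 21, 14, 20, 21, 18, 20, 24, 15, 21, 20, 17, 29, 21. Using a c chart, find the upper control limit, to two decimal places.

c̄ = (11 + 14 + 21 + 14 + 20 + 21 + 18 + 20 + 24 + 15 + 21 + 20 + 17 + 29 + 21) / 15 = 286 / 15 = 19.0667
UCL = c̄ + 3√c̄ = 19.0667 + 3 × √19.0667 = 19.0667 + 3 × 4.3665 = 32.1663

32.17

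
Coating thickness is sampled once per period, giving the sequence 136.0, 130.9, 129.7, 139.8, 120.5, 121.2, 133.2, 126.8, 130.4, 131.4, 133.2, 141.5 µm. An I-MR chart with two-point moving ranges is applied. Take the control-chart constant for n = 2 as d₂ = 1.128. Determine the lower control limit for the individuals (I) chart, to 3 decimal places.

X̄ = (136.0 + 130.9 + 129.7 + 139.8 + 120.5 + 121.2 + 133.2 + 126.8 + 130.4 + 131.4 + 133.2 + 141.5) / 12 = 131.2167
Moving ranges: 5.1, 1.2, 10.1, 19.3, 0.7, 12.0, 6.4, 3.6, 1.0, 1.8, 8.3; M̄R̄ = 69.5000 / 11 = 6.3182
LCL = X̄ − 3·M̄R̄/d₂ = 131.2167 − 3 × 6.3182 / 1.128 = 114.4130

114.413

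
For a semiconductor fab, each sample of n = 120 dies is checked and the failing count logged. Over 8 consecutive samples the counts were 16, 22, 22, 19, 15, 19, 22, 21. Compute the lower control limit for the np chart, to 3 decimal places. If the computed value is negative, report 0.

p̄ = Σdᵢ / (k·n) = 156 / (8 × 120) = 0.16250
LCL = np̄ − 3·√(np̄(1−p̄)) = 19.5000 − 3 × 4.0412 = 7.3764

7.376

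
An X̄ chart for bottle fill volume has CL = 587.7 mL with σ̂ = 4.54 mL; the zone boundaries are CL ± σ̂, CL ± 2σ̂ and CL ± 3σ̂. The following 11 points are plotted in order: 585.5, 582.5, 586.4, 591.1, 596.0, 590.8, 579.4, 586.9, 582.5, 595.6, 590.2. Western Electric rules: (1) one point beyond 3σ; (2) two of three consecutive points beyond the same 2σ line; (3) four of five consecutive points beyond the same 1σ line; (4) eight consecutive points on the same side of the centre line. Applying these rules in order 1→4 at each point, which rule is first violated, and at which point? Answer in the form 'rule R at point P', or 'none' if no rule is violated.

none

Zone of each point (C = within 1σ̂, B = 1σ̂–2σ̂, A = 2σ̂–3σ̂, * = beyond 3σ̂; sign = side of CL): 1:-C, 2:-B, 3:-C, 4:+C, 5:+B, 6:+C, 7:-B, 8:-C, 9:-B, 10:+B, 11:+C
No rule fires across all 11 points.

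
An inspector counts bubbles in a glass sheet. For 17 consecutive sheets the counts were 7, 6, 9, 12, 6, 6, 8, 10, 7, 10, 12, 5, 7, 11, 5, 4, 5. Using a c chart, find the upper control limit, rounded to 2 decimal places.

c̄ = (7 + 6 + 9 + 12 + 6 + 6 + 8 + 10 + 7 + 10 + 12 + 5 + 7 + 11 + 5 + 4 + 5) / 17 = 130 / 17 = 7.6471
UCL = c̄ + 3√c̄ = 7.6471 + 3 × √7.6471 = 7.6471 + 3 × 2.7653 = 15.9431

15.94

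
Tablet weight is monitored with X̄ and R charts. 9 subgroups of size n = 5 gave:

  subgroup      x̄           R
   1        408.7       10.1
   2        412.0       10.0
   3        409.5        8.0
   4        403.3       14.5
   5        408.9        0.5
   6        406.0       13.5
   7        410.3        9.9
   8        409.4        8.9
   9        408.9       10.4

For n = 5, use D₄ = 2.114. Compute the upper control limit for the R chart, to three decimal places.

20.153

R̄ = (10.1 + 10.0 + 8.0 + 14.5 + 0.5 + 13.5 + 9.9 + 8.9 + 10.4) / 9 = 85.8000 / 9 = 9.5333
UCL_R = D₄·R̄ = 2.114 × 9.5333 = 20.1535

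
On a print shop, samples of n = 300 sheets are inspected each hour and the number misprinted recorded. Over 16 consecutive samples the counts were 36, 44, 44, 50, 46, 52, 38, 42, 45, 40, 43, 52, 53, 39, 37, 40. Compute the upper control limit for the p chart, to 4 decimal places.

p̄ = Σdᵢ / (k·n) = 701 / (16 × 300) = 0.14604
UCL = p̄ + 3·√(p̄(1−p̄)/n) = 0.14604 + 3 × √(0.14604×0.85396/300) = 0.14604 + 3 × 0.02039 = 0.20721

0.2072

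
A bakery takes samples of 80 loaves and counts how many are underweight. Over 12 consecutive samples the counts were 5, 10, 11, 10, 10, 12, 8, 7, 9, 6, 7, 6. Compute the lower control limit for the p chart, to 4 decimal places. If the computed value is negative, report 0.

0.0023

p̄ = Σdᵢ / (k·n) = 101 / (12 × 80) = 0.10521
LCL = p̄ − 3·√(p̄(1−p̄)/n) = 0.10521 − 3 × 0.03430 = 0.00230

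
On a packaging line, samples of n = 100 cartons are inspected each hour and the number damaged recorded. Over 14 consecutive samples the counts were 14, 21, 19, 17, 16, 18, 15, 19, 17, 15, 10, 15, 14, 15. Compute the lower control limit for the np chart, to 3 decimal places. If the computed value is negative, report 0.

p̄ = Σdᵢ / (k·n) = 225 / (14 × 100) = 0.16071
LCL = np̄ − 3·√(np̄(1−p̄)) = 16.0714 − 3 × 3.6727 = 5.0534

5.053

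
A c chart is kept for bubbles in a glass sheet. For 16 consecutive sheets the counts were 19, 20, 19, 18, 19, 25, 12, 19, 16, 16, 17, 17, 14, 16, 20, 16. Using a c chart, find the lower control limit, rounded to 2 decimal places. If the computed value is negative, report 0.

c̄ = (19 + 20 + 19 + 18 + 19 + 25 + 12 + 19 + 16 + 16 + 17 + 17 + 14 + 16 + 20 + 16) / 16 = 283 / 16 = 17.6875
LCL = c̄ − 3√c̄ = 17.6875 − 3 × 4.2057 = 5.0705

5.07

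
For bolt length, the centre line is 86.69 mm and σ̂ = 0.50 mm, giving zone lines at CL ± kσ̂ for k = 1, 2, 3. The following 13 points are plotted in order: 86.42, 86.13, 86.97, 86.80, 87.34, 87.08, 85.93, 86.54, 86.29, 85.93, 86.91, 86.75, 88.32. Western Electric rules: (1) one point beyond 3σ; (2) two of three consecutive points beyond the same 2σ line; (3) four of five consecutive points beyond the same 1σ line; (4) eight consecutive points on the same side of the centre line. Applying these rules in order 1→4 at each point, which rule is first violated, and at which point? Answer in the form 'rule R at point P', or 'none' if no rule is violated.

rule 1 at point 13

Zone of each point (C = within 1σ̂, B = 1σ̂–2σ̂, A = 2σ̂–3σ̂, * = beyond 3σ̂; sign = side of CL): 1:-C, 2:-B, 3:+C, 4:+C, 5:+B, 6:+C, 7:-B, 8:-C, 9:-C, 10:-B, 11:+C, 12:+C, 13:+*
Rule 1 (one point beyond the 3σ limits) is satisfied at point 13.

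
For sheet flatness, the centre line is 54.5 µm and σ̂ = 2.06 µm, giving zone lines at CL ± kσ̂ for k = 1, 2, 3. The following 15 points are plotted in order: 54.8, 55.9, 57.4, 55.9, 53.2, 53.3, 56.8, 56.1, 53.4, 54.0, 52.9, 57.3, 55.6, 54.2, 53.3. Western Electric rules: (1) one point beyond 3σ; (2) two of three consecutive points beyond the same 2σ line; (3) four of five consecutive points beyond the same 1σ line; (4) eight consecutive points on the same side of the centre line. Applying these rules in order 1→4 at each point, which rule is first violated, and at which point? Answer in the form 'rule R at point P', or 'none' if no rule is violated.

Zone of each point (C = within 1σ̂, B = 1σ̂–2σ̂, A = 2σ̂–3σ̂, * = beyond 3σ̂; sign = side of CL): 1:+C, 2:+C, 3:+B, 4:+C, 5:-C, 6:-C, 7:+B, 8:+C, 9:-C, 10:-C, 11:-C, 12:+B, 13:+C, 14:-C, 15:-C
No rule fires across all 15 points.

none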